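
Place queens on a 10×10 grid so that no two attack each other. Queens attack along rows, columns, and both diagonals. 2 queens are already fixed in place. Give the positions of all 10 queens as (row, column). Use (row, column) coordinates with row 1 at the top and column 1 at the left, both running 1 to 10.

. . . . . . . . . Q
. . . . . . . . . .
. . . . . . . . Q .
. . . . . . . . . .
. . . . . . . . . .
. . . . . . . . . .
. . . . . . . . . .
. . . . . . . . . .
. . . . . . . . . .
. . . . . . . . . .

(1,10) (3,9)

Row 2: attacked by (1,10)→{9,10}; (3,9)→{8,9,10}. Safe: 1, 2, 3, 4, 5, 6, 7. Place at column 4.
Row 4: attacked by (1,10)→{7,10}; (2,4)→{2,4,6}; (3,9)→{8,9,10}. Safe: 1, 3, 5. Place at column 5.
Row 5: attacked by (1,10)→{6,10}; (2,4)→{1,4,7}; (3,9)→{7,9}; (4,5)→{4,5,6}. Safe: 2, 3, 8. Place at column 3.
Row 6: attacked by (1,10)→{5,10}; (2,4)→{4,8}; (3,9)→{6,9}; (4,5)→{3,5,7}; (5,3)→{2,3,4}. Safe: 1. Place at column 1.
Row 7: attacked by (1,10)→{4,10}; (2,4)→{4,9}; (3,9)→{5,9}; (4,5)→{2,5,8}; (5,3)→{1,3,5}; (6,1)→{1,2}. Safe: 6, 7. Place at column 7.
Row 8: attacked by (1,10)→{3,10}; (2,4)→{4,10}; (3,9)→{4,9}; (4,5)→{1,5,9}; (5,3)→{3,6}; (6,1)→{1,3}; (7,7)→{6,7,8}. Safe: 2. Place at column 2.
Row 9: attacked by (1,10)→{2,10}; (2,4)→{4}; (3,9)→{3,9}; (4,5)→{5,10}; (5,3)→{3,7}; (6,1)→{1,4}; (7,7)→{5,7,9}; (8,2)→{1,2,3}. Safe: 6, 8. Place at column 8.
Row 10: attacked by (1,10)→{1,10}; (2,4)→{4}; (3,9)→{2,9}; (4,5)→{5}; (5,3)→{3,8}; (6,1)→{1,5}; (7,7)→{4,7,10}; (8,2)→{2,4}; (9,8)→{7,8,9}. Safe: 6. Place at column 6.
Columns [10, 4, 9, 5, 3, 1, 7, 2, 8, 6], r−c [-9, -2, -6, -1, 2, 5, 0, 6, 1, 4], r+c [11, 6, 12, 9, 8, 7, 14, 10, 17, 16] are all distinct, so no two queens attack.

(1,10) (2,4) (3,9) (4,5) (5,3) (6,1) (7,7) (8,2) (9,8) (10,6)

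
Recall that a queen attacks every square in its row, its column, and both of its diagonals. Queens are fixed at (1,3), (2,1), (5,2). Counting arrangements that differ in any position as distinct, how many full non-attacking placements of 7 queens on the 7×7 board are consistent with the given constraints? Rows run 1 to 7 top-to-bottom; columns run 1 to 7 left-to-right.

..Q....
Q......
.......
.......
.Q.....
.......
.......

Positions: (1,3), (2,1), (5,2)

Branch on row 3: col 6 → 1; col 7 → 0.
Sum: 1 + 0 = 1.

1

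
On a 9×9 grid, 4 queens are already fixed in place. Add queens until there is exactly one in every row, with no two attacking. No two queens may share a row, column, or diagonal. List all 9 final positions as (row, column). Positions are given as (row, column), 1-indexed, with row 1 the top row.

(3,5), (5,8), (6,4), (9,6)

Row 1: attacked by (3,5)→{3,5,7}; (5,8)→{4,8}; (6,4)→{4,9}; (9,6)→{6}. Safe: 1, 2. Place at column 2.
Row 2: attacked by (1,2)→{1,2,3}; (3,5)→{4,5,6}; (5,8)→{5,8}; (6,4)→{4,8}; (9,6)→{6}. Safe: 7, 9. Place at column 9.
Row 4: attacked by (1,2)→{2,5}; (2,9)→{7,9}; (3,5)→{4,5,6}; (5,8)→{7,8,9}; (6,4)→{2,4,6}; (9,6)→{1,6}. Safe: 3. Place at column 3.
Row 7: attacked by (1,2)→{2,8}; (2,9)→{4,9}; (3,5)→{1,5,9}; (4,3)→{3,6}; (5,8)→{6,8}; (6,4)→{3,4,5}; (9,6)→{4,6,8}. Safe: 7. Place at column 7.
Row 8: attacked by (1,2)→{2,9}; (2,9)→{3,9}; (3,5)→{5}; (4,3)→{3,7}; (5,8)→{5,8}; (6,4)→{2,4,6}; (7,7)→{6,7,8}; (9,6)→{5,6,7}. Safe: 1. Place at column 1.
Columns [2, 9, 5, 3, 8, 4, 7, 1, 6], r−c [-1, -7, -2, 1, -3, 2, 0, 7, 3], r+c [3, 11, 8, 7, 13, 10, 14, 9, 15] are all distinct, so no two queens attack.

(1,2) (2,9) (3,5) (4,3) (5,8) (6,4) (7,7) (8,1) (9,6)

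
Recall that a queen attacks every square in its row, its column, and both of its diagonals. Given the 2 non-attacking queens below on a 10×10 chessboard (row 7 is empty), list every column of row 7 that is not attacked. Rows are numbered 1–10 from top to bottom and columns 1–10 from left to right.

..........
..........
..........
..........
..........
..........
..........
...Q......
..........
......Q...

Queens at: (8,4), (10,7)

columns 1, 2, 6, 8, 9

(8,4) attacks row 7 at column 4 and diagonals 3, 5.
(10,7) attacks row 7 at column 7 and diagonals 4, 10.
Attacked columns: {3, 4, 5, 7, 10}. Safe: {1, 2, 6, 8, 9}.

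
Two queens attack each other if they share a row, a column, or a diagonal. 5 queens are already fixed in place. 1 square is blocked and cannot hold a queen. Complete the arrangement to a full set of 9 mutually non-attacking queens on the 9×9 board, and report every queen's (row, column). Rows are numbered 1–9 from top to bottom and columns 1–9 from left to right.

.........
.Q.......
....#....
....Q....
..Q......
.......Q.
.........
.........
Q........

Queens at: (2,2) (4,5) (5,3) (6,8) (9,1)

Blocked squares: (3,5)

(1,6) (2,2) (3,9) (4,5) (5,3) (6,8) (7,4) (8,7) (9,1)

Row 1: attacked by (2,2)→{1,2,3}; (4,5)→{2,5,8}; (5,3)→{3,7}; (6,8)→{3,8}; (9,1)→{1,9}. Safe: 4, 6. Place at column 6.
Row 3: attacked by (1,6)→{4,6,8}; (2,2)→{1,2,3}; (4,5)→{4,5,6}; (5,3)→{1,3,5}; (6,8)→{5,8}; (9,1)→{1,7}. Blocked: 5. Safe: 9. Place at column 9.
Row 7: attacked by (1,6)→{6}; (2,2)→{2,7}; (3,9)→{5,9}; (4,5)→{2,5,8}; (5,3)→{1,3,5}; (6,8)→{7,8,9}; (9,1)→{1,3}. Safe: 4. Place at column 4.
Row 8: attacked by (1,6)→{6}; (2,2)→{2,8}; (3,9)→{4,9}; (4,5)→{1,5,9}; (5,3)→{3,6}; (6,8)→{6,8}; (7,4)→{3,4,5}; (9,1)→{1,2}. Safe: 7. Place at column 7.
Columns [6, 2, 9, 5, 3, 8, 4, 7, 1], r−c [-5, 0, -6, -1, 2, -2, 3, 1, 8], r+c [7, 4, 12, 9, 8, 14, 11, 15, 10] are all distinct, so no two queens attack.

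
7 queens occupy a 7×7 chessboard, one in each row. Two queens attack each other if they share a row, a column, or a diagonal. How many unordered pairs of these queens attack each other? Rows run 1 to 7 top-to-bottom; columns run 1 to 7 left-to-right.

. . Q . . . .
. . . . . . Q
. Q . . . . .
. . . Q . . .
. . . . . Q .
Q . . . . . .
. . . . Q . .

All columns are distinct and no two queens satisfy |Δrow| = |Δcol|, so no pair attacks.

0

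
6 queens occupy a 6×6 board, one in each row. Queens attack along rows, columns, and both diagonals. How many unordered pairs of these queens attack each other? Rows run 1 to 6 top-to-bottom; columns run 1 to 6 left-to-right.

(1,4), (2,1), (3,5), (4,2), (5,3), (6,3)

3

Same column: (5,3)–(6,3) (column 3).
Same diagonal: (3,5)–(5,3) (|3−5| = |5−3| = 2); (4,2)–(5,3) (|4−5| = |2−3| = 1).
Total attacking pairs: 3.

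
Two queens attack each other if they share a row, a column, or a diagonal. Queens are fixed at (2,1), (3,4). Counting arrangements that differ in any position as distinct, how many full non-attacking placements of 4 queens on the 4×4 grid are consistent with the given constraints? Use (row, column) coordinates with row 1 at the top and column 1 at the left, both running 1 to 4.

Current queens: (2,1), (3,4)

Branch on row 1: col 3 → 1.
Sum: 1 = 1.

1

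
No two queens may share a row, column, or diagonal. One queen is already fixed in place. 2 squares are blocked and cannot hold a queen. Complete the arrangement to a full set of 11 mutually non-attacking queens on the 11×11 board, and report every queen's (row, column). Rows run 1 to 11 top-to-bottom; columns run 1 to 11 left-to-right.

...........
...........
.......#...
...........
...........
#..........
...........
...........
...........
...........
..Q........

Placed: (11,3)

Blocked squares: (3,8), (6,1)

(1,11) (2,6) (3,10) (4,7) (5,2) (6,4) (7,9) (8,1) (9,8) (10,5) (11,3)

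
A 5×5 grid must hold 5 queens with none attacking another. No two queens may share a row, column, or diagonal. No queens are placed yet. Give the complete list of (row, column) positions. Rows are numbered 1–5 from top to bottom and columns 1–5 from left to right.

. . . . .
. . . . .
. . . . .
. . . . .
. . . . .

(1,1) (2,4) (3,2) (4,5) (5,3)

Row 1: Safe: 1, 2, 3, 4, 5. Place at column 1.
Row 2: attacked by (1,1)→{1,2}. Safe: 3, 4, 5. Place at column 4.
Row 3: attacked by (1,1)→{1,3}; (2,4)→{3,4,5}. Safe: 2. Place at column 2.
Row 4: attacked by (1,1)→{1,4}; (2,4)→{2,4}; (3,2)→{1,2,3}. Safe: 5. Place at column 5.
Row 5: attacked by (1,1)→{1,5}; (2,4)→{1,4}; (3,2)→{2,4}; (4,5)→{4,5}. Safe: 3. Place at column 3.
Columns [1, 4, 2, 5, 3], r−c [0, -2, 1, -1, 2], r+c [2, 6, 5, 9, 8] are all distinct, so no two queens attack.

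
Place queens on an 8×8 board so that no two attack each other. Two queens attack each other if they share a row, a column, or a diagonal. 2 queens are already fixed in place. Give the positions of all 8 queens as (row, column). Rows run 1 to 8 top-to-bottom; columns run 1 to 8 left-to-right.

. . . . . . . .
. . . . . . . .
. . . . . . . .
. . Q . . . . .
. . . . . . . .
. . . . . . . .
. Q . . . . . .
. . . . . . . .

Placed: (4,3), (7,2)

(1,1) (2,6) (3,8) (4,3) (5,7) (6,4) (7,2) (8,5)

Row 1: attacked by (4,3)→{3,6}; (7,2)→{2,8}. Safe: 1, 4, 5, 7. Place at column 1.
Row 2: attacked by (1,1)→{1,2}; (4,3)→{1,3,5}; (7,2)→{2,7}. Safe: 4, 6, 8. Place at column 6.
Row 3: attacked by (1,1)→{1,3}; (2,6)→{5,6,7}; (4,3)→{2,3,4}; (7,2)→{2,6}. Safe: 8. Place at column 8.
Row 5: attacked by (1,1)→{1,5}; (2,6)→{3,6}; (3,8)→{6,8}; (4,3)→{2,3,4}; (7,2)→{2,4}. Safe: 7. Place at column 7.
Row 6: attacked by (1,1)→{1,6}; (2,6)→{2,6}; (3,8)→{5,8}; (4,3)→{1,3,5}; (5,7)→{6,7,8}; (7,2)→{1,2,3}. Safe: 4. Place at column 4.
Row 8: attacked by (1,1)→{1,8}; (2,6)→{6}; (3,8)→{3,8}; (4,3)→{3,7}; (5,7)→{4,7}; (6,4)→{2,4,6}; (7,2)→{1,2,3}. Safe: 5. Place at column 5.
Columns [1, 6, 8, 3, 7, 4, 2, 5], r−c [0, -4, -5, 1, -2, 2, 5, 3], r+c [2, 8, 11, 7, 12, 10, 9, 13] are all distinct, so no two queens attack.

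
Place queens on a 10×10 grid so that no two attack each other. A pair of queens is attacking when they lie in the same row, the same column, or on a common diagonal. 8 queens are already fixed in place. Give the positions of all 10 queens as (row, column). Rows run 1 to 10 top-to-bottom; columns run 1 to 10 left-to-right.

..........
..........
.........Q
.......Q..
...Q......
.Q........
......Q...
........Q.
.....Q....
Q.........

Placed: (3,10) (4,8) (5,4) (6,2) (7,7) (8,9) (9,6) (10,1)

Row 1: attacked by (3,10)→{8,10}; (4,8)→{5,8}; (5,4)→{4,8}; (6,2)→{2,7}; (7,7)→{1,7}; (8,9)→{2,9}; (9,6)→{6}; (10,1)→{1,10}. Safe: 3. Place at column 3.
Row 2: attacked by (1,3)→{2,3,4}; (3,10)→{9,10}; (4,8)→{6,8,10}; (5,4)→{1,4,7}; (6,2)→{2,6}; (7,7)→{2,7}; (8,9)→{3,9}; (9,6)→{6}; (10,1)→{1,9}. Safe: 5. Place at column 5.
Columns [3, 5, 10, 8, 4, 2, 7, 9, 6, 1], r−c [-2, -3, -7, -4, 1, 4, 0, -1, 3, 9], r+c [4, 7, 13, 12, 9, 8, 14, 17, 15, 11] are all distinct, so no two queens attack.

(1,3) (2,5) (3,10) (4,8) (5,4) (6,2) (7,7) (8,9) (9,6) (10,1)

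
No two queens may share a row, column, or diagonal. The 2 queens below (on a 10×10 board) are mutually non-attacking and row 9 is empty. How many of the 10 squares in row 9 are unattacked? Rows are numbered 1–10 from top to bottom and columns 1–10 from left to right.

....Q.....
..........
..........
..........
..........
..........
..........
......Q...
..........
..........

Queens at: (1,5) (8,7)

6

(1,5) attacks row 9 at column 5.
(8,7) attacks row 9 at column 7 and diagonals 6, 8.
Attacked columns: {5, 6, 7, 8}. Safe: {1, 2, 3, 4, 9, 10}.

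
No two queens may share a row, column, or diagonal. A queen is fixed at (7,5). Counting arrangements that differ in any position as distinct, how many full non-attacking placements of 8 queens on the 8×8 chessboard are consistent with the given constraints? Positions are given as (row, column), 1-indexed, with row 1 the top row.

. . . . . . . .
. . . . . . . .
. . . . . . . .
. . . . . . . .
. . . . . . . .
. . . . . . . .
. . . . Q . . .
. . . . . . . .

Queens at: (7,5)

8

Branch on row 1: col 1 → 1; col 2 → 0; col 3 → 1; col 4 → 3; col 6 → 3; col 7 → 0; col 8 → 0.
Sum: 1 + 0 + 1 + 3 + 3 + 0 + 0 = 8.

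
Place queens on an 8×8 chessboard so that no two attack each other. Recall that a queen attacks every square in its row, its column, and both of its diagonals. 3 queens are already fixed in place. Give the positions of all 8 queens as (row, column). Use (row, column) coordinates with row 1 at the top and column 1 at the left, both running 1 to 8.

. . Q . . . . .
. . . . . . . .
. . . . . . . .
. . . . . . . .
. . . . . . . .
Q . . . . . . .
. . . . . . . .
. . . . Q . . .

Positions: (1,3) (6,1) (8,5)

Row 2: attacked by (1,3)→{2,3,4}; (6,1)→{1,5}; (8,5)→{5}. Safe: 6, 7, 8. Place at column 6.
Row 3: attacked by (1,3)→{1,3,5}; (2,6)→{5,6,7}; (6,1)→{1,4}; (8,5)→{5}. Safe: 2, 8. Place at column 8.
Row 4: attacked by (1,3)→{3,6}; (2,6)→{4,6,8}; (3,8)→{7,8}; (6,1)→{1,3}; (8,5)→{1,5}. Safe: 2. Place at column 2.
Row 5: attacked by (1,3)→{3,7}; (2,6)→{3,6}; (3,8)→{6,8}; (4,2)→{1,2,3}; (6,1)→{1,2}; (8,5)→{2,5,8}. Safe: 4. Place at column 4.
Row 7: attacked by (1,3)→{3}; (2,6)→{1,6}; (3,8)→{4,8}; (4,2)→{2,5}; (5,4)→{2,4,6}; (6,1)→{1,2}; (8,5)→{4,5,6}. Safe: 7. Place at column 7.
Columns [3, 6, 8, 2, 4, 1, 7, 5], r−c [-2, -4, -5, 2, 1, 5, 0, 3], r+c [4, 8, 11, 6, 9, 7, 14, 13] are all distinct, so no two queens attack.

(1,3) (2,6) (3,8) (4,2) (5,4) (6,1) (7,7) (8,5)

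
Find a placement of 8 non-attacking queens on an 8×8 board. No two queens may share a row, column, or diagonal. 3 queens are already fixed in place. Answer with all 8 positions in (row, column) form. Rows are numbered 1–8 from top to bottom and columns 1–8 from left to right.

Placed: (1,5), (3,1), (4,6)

Row 2: attacked by (1,5)→{4,5,6}; (3,1)→{1,2}; (4,6)→{4,6,8}. Safe: 3, 7. Place at column 3.
Row 5: attacked by (1,5)→{1,5}; (2,3)→{3,6}; (3,1)→{1,3}; (4,6)→{5,6,7}. Safe: 2, 4, 8. Place at column 8.
Row 6: attacked by (1,5)→{5}; (2,3)→{3,7}; (3,1)→{1,4}; (4,6)→{4,6,8}; (5,8)→{7,8}. Safe: 2. Place at column 2.
Row 7: attacked by (1,5)→{5}; (2,3)→{3,8}; (3,1)→{1,5}; (4,6)→{3,6}; (5,8)→{6,8}; (6,2)→{1,2,3}. Safe: 4, 7. Place at column 4.
Row 8: attacked by (1,5)→{5}; (2,3)→{3}; (3,1)→{1,6}; (4,6)→{2,6}; (5,8)→{5,8}; (6,2)→{2,4}; (7,4)→{3,4,5}. Safe: 7. Place at column 7.
Columns [5, 3, 1, 6, 8, 2, 4, 7], r−c [-4, -1, 2, -2, -3, 4, 3, 1], r+c [6, 5, 4, 10, 13, 8, 11, 15] are all distinct, so no two queens attack.

(1,5) (2,3) (3,1) (4,6) (5,8) (6,2) (7,4) (8,7)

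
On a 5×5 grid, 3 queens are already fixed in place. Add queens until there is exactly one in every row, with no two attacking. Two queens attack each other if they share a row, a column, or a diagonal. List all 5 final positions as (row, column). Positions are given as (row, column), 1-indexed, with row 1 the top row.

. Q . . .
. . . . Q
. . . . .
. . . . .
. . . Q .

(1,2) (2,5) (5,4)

Row 3: attacked by (1,2)→{2,4}; (2,5)→{4,5}; (5,4)→{2,4}. Safe: 1, 3. Place at column 3.
Row 4: attacked by (1,2)→{2,5}; (2,5)→{3,5}; (3,3)→{2,3,4}; (5,4)→{3,4,5}. Safe: 1. Place at column 1.
Columns [2, 5, 3, 1, 4], r−c [-1, -3, 0, 3, 1], r+c [3, 7, 6, 5, 9] are all distinct, so no two queens attack.

(1,2) (2,5) (3,3) (4,1) (5,4)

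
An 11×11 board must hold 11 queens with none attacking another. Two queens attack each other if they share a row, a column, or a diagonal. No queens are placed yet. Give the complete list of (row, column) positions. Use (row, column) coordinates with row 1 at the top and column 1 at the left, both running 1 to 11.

(1,6) (2,4) (3,2) (4,10) (5,8) (6,3) (7,11) (8,9) (9,7) (10,5) (11,1)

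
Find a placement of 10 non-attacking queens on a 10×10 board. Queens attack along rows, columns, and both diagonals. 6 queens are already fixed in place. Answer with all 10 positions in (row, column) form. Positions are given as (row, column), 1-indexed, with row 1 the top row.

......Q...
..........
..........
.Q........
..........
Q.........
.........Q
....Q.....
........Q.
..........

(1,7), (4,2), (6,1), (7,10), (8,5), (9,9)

(1,7) (2,3) (3,8) (4,2) (5,4) (6,1) (7,10) (8,5) (9,9) (10,6)

Row 2: attacked by (1,7)→{6,7,8}; (4,2)→{2,4}; (6,1)→{1,5}; (7,10)→{5,10}; (8,5)→{5}; (9,9)→{2,9}. Safe: 3. Place at column 3.
Row 3: attacked by (1,7)→{5,7,9}; (2,3)→{2,3,4}; (4,2)→{1,2,3}; (6,1)→{1,4}; (7,10)→{6,10}; (8,5)→{5,10}; (9,9)→{3,9}. Safe: 8. Place at column 8.
Row 5: attacked by (1,7)→{3,7}; (2,3)→{3,6}; (3,8)→{6,8,10}; (4,2)→{1,2,3}; (6,1)→{1,2}; (7,10)→{8,10}; (8,5)→{2,5,8}; (9,9)→{5,9}. Safe: 4. Place at column 4.
Row 10: attacked by (1,7)→{7}; (2,3)→{3}; (3,8)→{1,8}; (4,2)→{2,8}; (5,4)→{4,9}; (6,1)→{1,5}; (7,10)→{7,10}; (8,5)→{3,5,7}; (9,9)→{8,9,10}. Safe: 6. Place at column 6.
Columns [7, 3, 8, 2, 4, 1, 10, 5, 9, 6], r−c [-6, -1, -5, 2, 1, 5, -3, 3, 0, 4], r+c [8, 5, 11, 6, 9, 7, 17, 13, 18, 16] are all distinct, so no two queens attack.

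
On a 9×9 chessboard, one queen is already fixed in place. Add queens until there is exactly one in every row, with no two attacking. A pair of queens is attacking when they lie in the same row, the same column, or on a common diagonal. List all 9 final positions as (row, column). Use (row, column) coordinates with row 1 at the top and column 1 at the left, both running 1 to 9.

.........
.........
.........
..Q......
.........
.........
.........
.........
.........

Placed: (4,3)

Row 1: attacked by (4,3)→{3,6}. Safe: 1, 2, 4, 5, 7, 8, 9. Place at column 8.
Row 2: attacked by (1,8)→{7,8,9}; (4,3)→{1,3,5}. Safe: 2, 4, 6. Place at column 6.
Row 3: attacked by (1,8)→{6,8}; (2,6)→{5,6,7}; (4,3)→{2,3,4}. Safe: 1, 9. Place at column 1.
Row 5: attacked by (1,8)→{4,8}; (2,6)→{3,6,9}; (3,1)→{1,3}; (4,3)→{2,3,4}. Safe: 5, 7. Place at column 7.
Row 6: attacked by (1,8)→{3,8}; (2,6)→{2,6}; (3,1)→{1,4}; (4,3)→{1,3,5}; (5,7)→{6,7,8}. Safe: 9. Place at column 9.
Row 7: attacked by (1,8)→{2,8}; (2,6)→{1,6}; (3,1)→{1,5}; (4,3)→{3,6}; (5,7)→{5,7,9}; (6,9)→{8,9}. Safe: 4. Place at column 4.
Row 8: attacked by (1,8)→{1,8}; (2,6)→{6}; (3,1)→{1,6}; (4,3)→{3,7}; (5,7)→{4,7}; (6,9)→{7,9}; (7,4)→{3,4,5}. Safe: 2. Place at column 2.
Row 9: attacked by (1,8)→{8}; (2,6)→{6}; (3,1)→{1,7}; (4,3)→{3,8}; (5,7)→{3,7}; (6,9)→{6,9}; (7,4)→{2,4,6}; (8,2)→{1,2,3}. Safe: 5. Place at column 5.
Columns [8, 6, 1, 3, 7, 9, 4, 2, 5], r−c [-7, -4, 2, 1, -2, -3, 3, 6, 4], r+c [9, 8, 4, 7, 12, 15, 11, 10, 14] are all distinct, so no two queens attack.

(1,8) (2,6) (3,1) (4,3) (5,7) (6,9) (7,4) (8,2) (9,5)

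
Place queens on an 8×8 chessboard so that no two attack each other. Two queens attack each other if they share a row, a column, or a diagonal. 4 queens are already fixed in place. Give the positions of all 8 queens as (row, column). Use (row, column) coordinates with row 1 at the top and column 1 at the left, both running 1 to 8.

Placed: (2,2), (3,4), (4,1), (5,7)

Row 1: attacked by (2,2)→{1,2,3}; (3,4)→{2,4,6}; (4,1)→{1,4}; (5,7)→{3,7}. Safe: 5, 8. Place at column 8.
Row 6: attacked by (1,8)→{3,8}; (2,2)→{2,6}; (3,4)→{1,4,7}; (4,1)→{1,3}; (5,7)→{6,7,8}. Safe: 5. Place at column 5.
Row 7: attacked by (1,8)→{2,8}; (2,2)→{2,7}; (3,4)→{4,8}; (4,1)→{1,4}; (5,7)→{5,7}; (6,5)→{4,5,6}. Safe: 3. Place at column 3.
Row 8: attacked by (1,8)→{1,8}; (2,2)→{2,8}; (3,4)→{4}; (4,1)→{1,5}; (5,7)→{4,7}; (6,5)→{3,5,7}; (7,3)→{2,3,4}. Safe: 6. Place at column 6.
Columns [8, 2, 4, 1, 7, 5, 3, 6], r−c [-7, 0, -1, 3, -2, 1, 4, 2], r+c [9, 4, 7, 5, 12, 11, 10, 14] are all distinct, so no two queens attack.

(1,8) (2,2) (3,4) (4,1) (5,7) (6,5) (7,3) (8,6)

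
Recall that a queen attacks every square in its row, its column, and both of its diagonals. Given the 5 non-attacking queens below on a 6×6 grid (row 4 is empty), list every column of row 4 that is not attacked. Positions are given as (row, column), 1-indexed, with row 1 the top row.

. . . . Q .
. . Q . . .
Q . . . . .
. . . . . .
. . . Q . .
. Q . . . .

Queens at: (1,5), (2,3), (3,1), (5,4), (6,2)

columns 6

(1,5) attacks row 4 at column 5 and diagonals 2.
(2,3) attacks row 4 at column 3 and diagonals 1, 5.
(3,1) attacks row 4 at column 1 and diagonals 2.
(5,4) attacks row 4 at column 4 and diagonals 3, 5.
(6,2) attacks row 4 at column 2 and diagonals 4.
Attacked columns: {1, 2, 3, 4, 5}. Safe: {6}.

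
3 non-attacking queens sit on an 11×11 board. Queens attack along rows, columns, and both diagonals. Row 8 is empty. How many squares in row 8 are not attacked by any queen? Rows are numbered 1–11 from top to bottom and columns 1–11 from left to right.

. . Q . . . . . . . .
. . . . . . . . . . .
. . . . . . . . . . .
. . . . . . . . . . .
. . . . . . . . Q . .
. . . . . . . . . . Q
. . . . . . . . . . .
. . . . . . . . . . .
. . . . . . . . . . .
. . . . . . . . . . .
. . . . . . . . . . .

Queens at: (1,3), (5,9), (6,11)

(1,3) attacks row 8 at column 3 and diagonals 10.
(5,9) attacks row 8 at column 9 and diagonals 6.
(6,11) attacks row 8 at column 11 and diagonals 9.
Attacked columns: {3, 6, 9, 10, 11}. Safe: {1, 2, 4, 5, 7, 8}.

6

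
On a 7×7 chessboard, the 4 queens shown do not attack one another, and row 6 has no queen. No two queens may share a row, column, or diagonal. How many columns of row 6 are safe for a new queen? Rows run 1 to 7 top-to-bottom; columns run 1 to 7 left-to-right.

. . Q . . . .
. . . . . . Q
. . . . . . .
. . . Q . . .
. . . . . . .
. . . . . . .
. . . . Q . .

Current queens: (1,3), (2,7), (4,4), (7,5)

1

(1,3) attacks row 6 at column 3.
(2,7) attacks row 6 at column 7 and diagonals 3.
(4,4) attacks row 6 at column 4 and diagonals 2, 6.
(7,5) attacks row 6 at column 5 and diagonals 4, 6.
Attacked columns: {2, 3, 4, 5, 6, 7}. Safe: {1}.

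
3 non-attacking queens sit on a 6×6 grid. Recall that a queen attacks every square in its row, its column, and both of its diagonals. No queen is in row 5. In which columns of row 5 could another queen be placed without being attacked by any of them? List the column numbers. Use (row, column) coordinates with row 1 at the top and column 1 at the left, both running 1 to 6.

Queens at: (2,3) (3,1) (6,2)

(2,3) attacks row 5 at column 3 and diagonals 6.
(3,1) attacks row 5 at column 1 and diagonals 3.
(6,2) attacks row 5 at column 2 and diagonals 1, 3.
Attacked columns: {1, 2, 3, 6}. Safe: {4, 5}.

columns 4, 5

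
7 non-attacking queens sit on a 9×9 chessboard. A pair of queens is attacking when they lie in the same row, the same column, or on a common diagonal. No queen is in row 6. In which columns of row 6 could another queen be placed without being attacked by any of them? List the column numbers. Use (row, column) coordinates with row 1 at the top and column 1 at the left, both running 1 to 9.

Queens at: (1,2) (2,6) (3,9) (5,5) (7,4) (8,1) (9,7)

columns 8

(1,2) attacks row 6 at column 2 and diagonals 7.
(2,6) attacks row 6 at column 6 and diagonals 2.
(3,9) attacks row 6 at column 9 and diagonals 6.
(5,5) attacks row 6 at column 5 and diagonals 4, 6.
(7,4) attacks row 6 at column 4 and diagonals 3, 5.
(8,1) attacks row 6 at column 1 and diagonals 3.
(9,7) attacks row 6 at column 7 and diagonals 4.
Attacked columns: {1, 2, 3, 4, 5, 6, 7, 9}. Safe: {8}.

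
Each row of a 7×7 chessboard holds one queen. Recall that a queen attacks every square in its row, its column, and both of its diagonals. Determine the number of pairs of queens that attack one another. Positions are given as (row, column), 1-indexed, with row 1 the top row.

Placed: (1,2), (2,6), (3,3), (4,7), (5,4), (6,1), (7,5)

All columns are distinct and no two queens satisfy |Δrow| = |Δcol|, so no pair attacks.

0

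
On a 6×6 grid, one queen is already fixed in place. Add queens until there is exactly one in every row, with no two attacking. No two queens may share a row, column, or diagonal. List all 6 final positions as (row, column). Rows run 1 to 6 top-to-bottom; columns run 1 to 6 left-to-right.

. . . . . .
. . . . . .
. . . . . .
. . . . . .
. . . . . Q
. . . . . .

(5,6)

(1,4) (2,1) (3,5) (4,2) (5,6) (6,3)

Row 1: attacked by (5,6)→{2,6}. Safe: 1, 3, 4, 5. Place at column 4.
Row 2: attacked by (1,4)→{3,4,5}; (5,6)→{3,6}. Safe: 1, 2. Place at column 1.
Row 3: attacked by (1,4)→{2,4,6}; (2,1)→{1,2}; (5,6)→{4,6}. Safe: 3, 5. Place at column 5.
Row 4: attacked by (1,4)→{1,4}; (2,1)→{1,3}; (3,5)→{4,5,6}; (5,6)→{5,6}. Safe: 2. Place at column 2.
Row 6: attacked by (1,4)→{4}; (2,1)→{1,5}; (3,5)→{2,5}; (4,2)→{2,4}; (5,6)→{5,6}. Safe: 3. Place at column 3.
Columns [4, 1, 5, 2, 6, 3], r−c [-3, 1, -2, 2, -1, 3], r+c [5, 3, 8, 6, 11, 9] are all distinct, so no two queens attack.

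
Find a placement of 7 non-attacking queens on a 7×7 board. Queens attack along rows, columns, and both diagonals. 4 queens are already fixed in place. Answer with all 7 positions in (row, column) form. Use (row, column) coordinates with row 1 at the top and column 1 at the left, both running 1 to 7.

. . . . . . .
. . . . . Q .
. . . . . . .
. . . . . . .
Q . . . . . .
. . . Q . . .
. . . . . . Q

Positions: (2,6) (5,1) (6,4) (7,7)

Row 1: attacked by (2,6)→{5,6,7}; (5,1)→{1,5}; (6,4)→{4}; (7,7)→{1,7}. Safe: 2, 3. Place at column 3.
Row 3: attacked by (1,3)→{1,3,5}; (2,6)→{5,6,7}; (5,1)→{1,3}; (6,4)→{1,4,7}; (7,7)→{3,7}. Safe: 2. Place at column 2.
Row 4: attacked by (1,3)→{3,6}; (2,6)→{4,6}; (3,2)→{1,2,3}; (5,1)→{1,2}; (6,4)→{2,4,6}; (7,7)→{4,7}. Safe: 5. Place at column 5.
Columns [3, 6, 2, 5, 1, 4, 7], r−c [-2, -4, 1, -1, 4, 2, 0], r+c [4, 8, 5, 9, 6, 10, 14] are all distinct, so no two queens attack.

(1,3) (2,6) (3,2) (4,5) (5,1) (6,4) (7,7)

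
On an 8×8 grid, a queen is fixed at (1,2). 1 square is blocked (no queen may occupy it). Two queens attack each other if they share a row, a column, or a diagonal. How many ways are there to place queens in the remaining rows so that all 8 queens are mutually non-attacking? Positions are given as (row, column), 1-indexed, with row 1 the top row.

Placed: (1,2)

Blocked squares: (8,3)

Branch on row 2: col 4 → 1; col 5 → 1; col 6 → 2; col 7 → 1; col 8 → 1.
Sum: 1 + 1 + 2 + 1 + 1 = 6.

6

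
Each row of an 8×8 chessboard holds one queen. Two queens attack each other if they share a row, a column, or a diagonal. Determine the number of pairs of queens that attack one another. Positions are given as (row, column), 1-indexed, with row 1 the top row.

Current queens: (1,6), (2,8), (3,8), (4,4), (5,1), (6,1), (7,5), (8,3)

6

Same column: (2,8)–(3,8) (column 8); (5,1)–(6,1) (column 1).
Same diagonal: (1,6)–(3,8) (|1−3| = |6−8| = 2); (1,6)–(6,1) (|1−6| = |6−1| = 5); (3,8)–(8,3) (|3−8| = |8−3| = 5); (6,1)–(8,3) (|6−8| = |1−3| = 2).
Total attacking pairs: 6.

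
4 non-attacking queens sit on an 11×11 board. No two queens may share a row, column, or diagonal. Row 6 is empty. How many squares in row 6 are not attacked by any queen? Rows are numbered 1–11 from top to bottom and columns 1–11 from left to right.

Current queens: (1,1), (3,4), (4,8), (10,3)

(1,1) attacks row 6 at column 1 and diagonals 6.
(3,4) attacks row 6 at column 4 and diagonals 1, 7.
(4,8) attacks row 6 at column 8 and diagonals 6, 10.
(10,3) attacks row 6 at column 3 and diagonals 7.
Attacked columns: {1, 3, 4, 6, 7, 8, 10}. Safe: {2, 5, 9, 11}.

4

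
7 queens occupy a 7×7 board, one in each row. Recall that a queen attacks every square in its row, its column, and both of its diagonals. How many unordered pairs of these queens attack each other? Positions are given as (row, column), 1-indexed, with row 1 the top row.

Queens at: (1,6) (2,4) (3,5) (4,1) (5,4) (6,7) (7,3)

2

Same column: (2,4)–(5,4) (column 4).
Same diagonal: (2,4)–(3,5) (|2−3| = |4−5| = 1).
Total attacking pairs: 2.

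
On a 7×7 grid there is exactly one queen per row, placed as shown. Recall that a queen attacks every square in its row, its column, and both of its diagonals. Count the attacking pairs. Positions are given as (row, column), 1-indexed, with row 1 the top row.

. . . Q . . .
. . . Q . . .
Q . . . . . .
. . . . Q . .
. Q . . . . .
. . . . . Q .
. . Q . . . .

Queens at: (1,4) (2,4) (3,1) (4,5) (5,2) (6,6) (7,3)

1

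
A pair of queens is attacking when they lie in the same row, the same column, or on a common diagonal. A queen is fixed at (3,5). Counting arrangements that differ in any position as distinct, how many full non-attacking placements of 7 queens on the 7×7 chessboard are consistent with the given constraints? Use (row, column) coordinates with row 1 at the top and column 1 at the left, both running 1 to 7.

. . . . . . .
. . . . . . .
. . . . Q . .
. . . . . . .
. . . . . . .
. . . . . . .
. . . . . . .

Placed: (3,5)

Branch on row 1: col 1 → 1; col 2 → 1; col 4 → 2; col 6 → 2.
Sum: 1 + 1 + 2 + 2 = 6.

6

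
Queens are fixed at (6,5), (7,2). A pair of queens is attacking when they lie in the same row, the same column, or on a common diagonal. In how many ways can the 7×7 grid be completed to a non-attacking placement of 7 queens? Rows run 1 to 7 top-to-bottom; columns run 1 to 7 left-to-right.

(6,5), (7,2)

3

Branch on row 1: col 1 → 0; col 3 → 0; col 4 → 0; col 6 → 3; col 7 → 0.
Sum: 0 + 0 + 0 + 3 + 0 = 3.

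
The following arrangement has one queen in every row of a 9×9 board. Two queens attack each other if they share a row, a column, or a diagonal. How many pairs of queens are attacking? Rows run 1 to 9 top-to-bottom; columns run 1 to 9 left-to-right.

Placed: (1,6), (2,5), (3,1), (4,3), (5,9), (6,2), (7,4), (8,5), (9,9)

6

Same column: (2,5)–(8,5) (column 5); (5,9)–(9,9) (column 9).
Same diagonal: (1,6)–(2,5) (|1−2| = |6−5| = 1); (1,6)–(4,3) (|1−4| = |6−3| = 3); (2,5)–(4,3) (|2−4| = |5−3| = 2); (7,4)–(8,5) (|7−8| = |4−5| = 1).
Total attacking pairs: 6.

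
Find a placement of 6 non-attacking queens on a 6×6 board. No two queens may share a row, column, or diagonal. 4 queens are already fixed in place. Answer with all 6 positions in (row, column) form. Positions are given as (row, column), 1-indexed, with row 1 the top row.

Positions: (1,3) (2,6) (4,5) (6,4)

(1,3) (2,6) (3,2) (4,5) (5,1) (6,4)

Row 3: attacked by (1,3)→{1,3,5}; (2,6)→{5,6}; (4,5)→{4,5,6}; (6,4)→{1,4}. Safe: 2. Place at column 2.
Row 5: attacked by (1,3)→{3}; (2,6)→{3,6}; (3,2)→{2,4}; (4,5)→{4,5,6}; (6,4)→{3,4,5}. Safe: 1. Place at column 1.
Columns [3, 6, 2, 5, 1, 4], r−c [-2, -4, 1, -1, 4, 2], r+c [4, 8, 5, 9, 6, 10] are all distinct, so no two queens attack.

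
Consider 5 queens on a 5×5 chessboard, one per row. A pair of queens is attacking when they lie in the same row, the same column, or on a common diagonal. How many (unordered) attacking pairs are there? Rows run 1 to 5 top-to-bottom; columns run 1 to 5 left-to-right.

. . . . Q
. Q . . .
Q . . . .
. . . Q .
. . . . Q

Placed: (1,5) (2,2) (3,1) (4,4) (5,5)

5

Same column: (1,5)–(5,5) (column 5).
Same diagonal: (2,2)–(3,1) (|2−3| = |2−1| = 1); (2,2)–(4,4) (|2−4| = |2−4| = 2); (2,2)–(5,5) (|2−5| = |2−5| = 3); (4,4)–(5,5) (|4−5| = |4−5| = 1).
Total attacking pairs: 5.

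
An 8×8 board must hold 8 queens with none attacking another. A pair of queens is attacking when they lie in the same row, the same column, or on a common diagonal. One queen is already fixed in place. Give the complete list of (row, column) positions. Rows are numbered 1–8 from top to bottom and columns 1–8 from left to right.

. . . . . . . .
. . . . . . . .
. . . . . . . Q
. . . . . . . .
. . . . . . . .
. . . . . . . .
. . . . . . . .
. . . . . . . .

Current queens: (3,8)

(1,3) (2,6) (3,8) (4,2) (5,4) (6,1) (7,7) (8,5)

Row 1: attacked by (3,8)→{6,8}. Safe: 1, 2, 3, 4, 5, 7. Place at column 3.
Row 2: attacked by (1,3)→{2,3,4}; (3,8)→{7,8}. Safe: 1, 5, 6. Place at column 6.
Row 4: attacked by (1,3)→{3,6}; (2,6)→{4,6,8}; (3,8)→{7,8}. Safe: 1, 2, 5. Place at column 2.
Row 5: attacked by (1,3)→{3,7}; (2,6)→{3,6}; (3,8)→{6,8}; (4,2)→{1,2,3}. Safe: 4, 5. Place at column 4.
Row 6: attacked by (1,3)→{3,8}; (2,6)→{2,6}; (3,8)→{5,8}; (4,2)→{2,4}; (5,4)→{3,4,5}. Safe: 1, 7. Place at column 1.
Row 7: attacked by (1,3)→{3}; (2,6)→{1,6}; (3,8)→{4,8}; (4,2)→{2,5}; (5,4)→{2,4,6}; (6,1)→{1,2}. Safe: 7. Place at column 7.
Row 8: attacked by (1,3)→{3}; (2,6)→{6}; (3,8)→{3,8}; (4,2)→{2,6}; (5,4)→{1,4,7}; (6,1)→{1,3}; (7,7)→{6,7,8}. Safe: 5. Place at column 5.
Columns [3, 6, 8, 2, 4, 1, 7, 5], r−c [-2, -4, -5, 2, 1, 5, 0, 3], r+c [4, 8, 11, 6, 9, 7, 14, 13] are all distinct, so no two queens attack.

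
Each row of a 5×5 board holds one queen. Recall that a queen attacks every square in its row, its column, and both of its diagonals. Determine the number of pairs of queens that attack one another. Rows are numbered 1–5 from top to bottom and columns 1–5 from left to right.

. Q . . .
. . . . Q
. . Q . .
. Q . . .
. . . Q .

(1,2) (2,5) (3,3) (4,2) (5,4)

Same column: (1,2)–(4,2) (column 2).
Same diagonal: (3,3)–(4,2) (|3−4| = |3−2| = 1).
Total attacking pairs: 2.

2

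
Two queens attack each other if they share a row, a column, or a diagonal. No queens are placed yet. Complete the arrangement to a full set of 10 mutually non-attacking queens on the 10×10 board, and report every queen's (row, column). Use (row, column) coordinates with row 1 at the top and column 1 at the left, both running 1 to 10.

Row 1: Safe: 1, 2, 3, 4, 5, 6, 7, 8, 9, 10. Place at column 2.
Row 2: attacked by (1,2)→{1,2,3}. Safe: 4, 5, 6, 7, 8, 9, 10. Place at column 5.
Row 3: attacked by (1,2)→{2,4}; (2,5)→{4,5,6}. Safe: 1, 3, 7, 8, 9, 10. Place at column 7.
Row 4: attacked by (1,2)→{2,5}; (2,5)→{3,5,7}; (3,7)→{6,7,8}. Safe: 1, 4, 9, 10. Place at column 9.
Row 5: attacked by (1,2)→{2,6}; (2,5)→{2,5,8}; (3,7)→{5,7,9}; (4,9)→{8,9,10}. Safe: 1, 3, 4. Place at column 4.
Row 6: attacked by (1,2)→{2,7}; (2,5)→{1,5,9}; (3,7)→{4,7,10}; (4,9)→{7,9}; (5,4)→{3,4,5}. Safe: 6, 8. Place at column 8.
Row 7: attacked by (1,2)→{2,8}; (2,5)→{5,10}; (3,7)→{3,7}; (4,9)→{6,9}; (5,4)→{2,4,6}; (6,8)→{7,8,9}. Safe: 1. Place at column 1.
Row 8: attacked by (1,2)→{2,9}; (2,5)→{5}; (3,7)→{2,7}; (4,9)→{5,9}; (5,4)→{1,4,7}; (6,8)→{6,8,10}; (7,1)→{1,2}. Safe: 3. Place at column 3.
Row 9: attacked by (1,2)→{2,10}; (2,5)→{5}; (3,7)→{1,7}; (4,9)→{4,9}; (5,4)→{4,8}; (6,8)→{5,8}; (7,1)→{1,3}; (8,3)→{2,3,4}. Safe: 6. Place at column 6.
Row 10: attacked by (1,2)→{2}; (2,5)→{5}; (3,7)→{7}; (4,9)→{3,9}; (5,4)→{4,9}; (6,8)→{4,8}; (7,1)→{1,4}; (8,3)→{1,3,5}; (9,6)→{5,6,7}. Safe: 10. Place at column 10.
Columns [2, 5, 7, 9, 4, 8, 1, 3, 6, 10], r−c [-1, -3, -4, -5, 1, -2, 6, 5, 3, 0], r+c [3, 7, 10, 13, 9, 14, 8, 11, 15, 20] are all distinct, so no two queens attack.

(1,2) (2,5) (3,7) (4,9) (5,4) (6,8) (7,1) (8,3) (9,6) (10,10)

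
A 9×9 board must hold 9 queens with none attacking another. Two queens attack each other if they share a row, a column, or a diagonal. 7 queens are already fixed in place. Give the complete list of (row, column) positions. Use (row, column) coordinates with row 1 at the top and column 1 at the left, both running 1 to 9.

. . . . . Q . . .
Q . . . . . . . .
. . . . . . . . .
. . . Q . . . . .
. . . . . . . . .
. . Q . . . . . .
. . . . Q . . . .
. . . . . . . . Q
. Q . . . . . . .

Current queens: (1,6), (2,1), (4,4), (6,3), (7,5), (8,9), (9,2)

Row 3: attacked by (1,6)→{4,6,8}; (2,1)→{1,2}; (4,4)→{3,4,5}; (6,3)→{3,6}; (7,5)→{1,5,9}; (8,9)→{4,9}; (9,2)→{2,8}. Safe: 7. Place at column 7.
Row 5: attacked by (1,6)→{2,6}; (2,1)→{1,4}; (3,7)→{5,7,9}; (4,4)→{3,4,5}; (6,3)→{2,3,4}; (7,5)→{3,5,7}; (8,9)→{6,9}; (9,2)→{2,6}. Safe: 8. Place at column 8.
Columns [6, 1, 7, 4, 8, 3, 5, 9, 2], r−c [-5, 1, -4, 0, -3, 3, 2, -1, 7], r+c [7, 3, 10, 8, 13, 9, 12, 17, 11] are all distinct, so no two queens attack.

(1,6) (2,1) (3,7) (4,4) (5,8) (6,3) (7,5) (8,9) (9,2)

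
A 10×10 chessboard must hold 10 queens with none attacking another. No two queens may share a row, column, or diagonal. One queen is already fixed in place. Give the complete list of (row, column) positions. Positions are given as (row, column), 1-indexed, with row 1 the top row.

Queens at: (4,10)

(1,6) (2,1) (3,3) (4,10) (5,8) (6,2) (7,4) (8,9) (9,7) (10,5)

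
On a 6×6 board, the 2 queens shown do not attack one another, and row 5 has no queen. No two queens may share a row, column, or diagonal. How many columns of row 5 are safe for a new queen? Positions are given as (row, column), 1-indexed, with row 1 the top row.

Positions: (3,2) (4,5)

2

(3,2) attacks row 5 at column 2 and diagonals 4.
(4,5) attacks row 5 at column 5 and diagonals 4, 6.
Attacked columns: {2, 4, 5, 6}. Safe: {1, 3}.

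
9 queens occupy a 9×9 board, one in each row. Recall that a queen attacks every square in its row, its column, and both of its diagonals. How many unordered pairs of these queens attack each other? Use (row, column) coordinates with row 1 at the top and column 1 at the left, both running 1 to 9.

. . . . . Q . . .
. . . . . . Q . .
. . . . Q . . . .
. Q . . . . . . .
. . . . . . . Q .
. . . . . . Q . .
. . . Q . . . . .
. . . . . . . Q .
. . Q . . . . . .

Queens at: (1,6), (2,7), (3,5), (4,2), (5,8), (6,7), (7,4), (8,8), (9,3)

4

Same column: (2,7)–(6,7) (column 7); (5,8)–(8,8) (column 8).
Same diagonal: (1,6)–(2,7) (|1−2| = |6−7| = 1); (5,8)–(6,7) (|5−6| = |8−7| = 1).
Total attacking pairs: 4.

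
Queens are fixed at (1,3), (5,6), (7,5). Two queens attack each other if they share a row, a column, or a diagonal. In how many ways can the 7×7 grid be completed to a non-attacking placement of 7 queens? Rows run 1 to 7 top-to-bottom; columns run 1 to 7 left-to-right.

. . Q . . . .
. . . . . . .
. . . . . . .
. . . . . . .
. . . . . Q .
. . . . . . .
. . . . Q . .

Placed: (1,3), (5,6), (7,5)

Branch on row 2: col 1 → 0; col 7 → 1.
Sum: 0 + 1 = 1.

1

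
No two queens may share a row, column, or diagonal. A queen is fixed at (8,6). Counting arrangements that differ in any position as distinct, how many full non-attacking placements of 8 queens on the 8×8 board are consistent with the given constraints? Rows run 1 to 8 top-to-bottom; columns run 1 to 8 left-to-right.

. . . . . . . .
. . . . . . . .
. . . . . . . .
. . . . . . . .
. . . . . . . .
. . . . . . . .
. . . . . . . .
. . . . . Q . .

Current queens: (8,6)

Branch on row 1: col 1 → 0; col 2 → 0; col 3 → 5; col 4 → 4; col 5 → 3; col 7 → 2; col 8 → 2.
Sum: 0 + 0 + 5 + 4 + 3 + 2 + 2 = 16.

16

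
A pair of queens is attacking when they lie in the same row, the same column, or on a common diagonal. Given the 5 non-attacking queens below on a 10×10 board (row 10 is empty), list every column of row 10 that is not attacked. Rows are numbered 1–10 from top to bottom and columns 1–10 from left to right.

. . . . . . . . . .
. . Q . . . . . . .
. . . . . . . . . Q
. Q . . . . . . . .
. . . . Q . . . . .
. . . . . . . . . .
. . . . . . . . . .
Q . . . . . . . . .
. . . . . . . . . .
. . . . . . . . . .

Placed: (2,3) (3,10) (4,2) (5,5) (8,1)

(2,3) attacks row 10 at column 3.
(3,10) attacks row 10 at column 10 and diagonals 3.
(4,2) attacks row 10 at column 2 and diagonals 8.
(5,5) attacks row 10 at column 5 and diagonals 10.
(8,1) attacks row 10 at column 1 and diagonals 3.
Attacked columns: {1, 2, 3, 5, 8, 10}. Safe: {4, 6, 7, 9}.

columns 4, 6, 7, 9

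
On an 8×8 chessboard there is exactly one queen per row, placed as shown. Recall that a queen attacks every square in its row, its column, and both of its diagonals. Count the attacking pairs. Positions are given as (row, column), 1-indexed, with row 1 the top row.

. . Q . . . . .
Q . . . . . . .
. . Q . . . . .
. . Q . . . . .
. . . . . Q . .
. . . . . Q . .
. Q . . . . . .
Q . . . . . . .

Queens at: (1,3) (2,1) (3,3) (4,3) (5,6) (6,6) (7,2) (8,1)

Same column: (1,3)–(3,3) (column 3); (1,3)–(4,3) (column 3); (2,1)–(8,1) (column 1); (3,3)–(4,3) (column 3); (5,6)–(6,6) (column 6).
Same diagonal: (2,1)–(4,3) (|2−4| = |1−3| = 2); (3,3)–(6,6) (|3−6| = |3−6| = 3); (7,2)–(8,1) (|7−8| = |2−1| = 1).
Total attacking pairs: 8.

8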